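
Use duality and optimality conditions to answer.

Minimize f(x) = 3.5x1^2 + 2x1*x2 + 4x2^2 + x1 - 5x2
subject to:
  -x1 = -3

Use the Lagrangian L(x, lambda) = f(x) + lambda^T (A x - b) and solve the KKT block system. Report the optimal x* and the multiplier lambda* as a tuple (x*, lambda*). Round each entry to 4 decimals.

Form the Lagrangian:
  L(x, lambda) = (1/2) x^T Q x + c^T x + lambda^T (A x - b)
Stationarity (grad_x L = 0): Q x + c + A^T lambda = 0.
Primal feasibility: A x = b.

This gives the KKT block system:
  [ Q   A^T ] [ x     ]   [-c ]
  [ A    0  ] [ lambda ] = [ b ]

Solving the linear system:
  x*      = (3, -0.125)
  lambda* = (21.75)
  f(x*)   = 34.4375

x* = (3, -0.125), lambda* = (21.75)


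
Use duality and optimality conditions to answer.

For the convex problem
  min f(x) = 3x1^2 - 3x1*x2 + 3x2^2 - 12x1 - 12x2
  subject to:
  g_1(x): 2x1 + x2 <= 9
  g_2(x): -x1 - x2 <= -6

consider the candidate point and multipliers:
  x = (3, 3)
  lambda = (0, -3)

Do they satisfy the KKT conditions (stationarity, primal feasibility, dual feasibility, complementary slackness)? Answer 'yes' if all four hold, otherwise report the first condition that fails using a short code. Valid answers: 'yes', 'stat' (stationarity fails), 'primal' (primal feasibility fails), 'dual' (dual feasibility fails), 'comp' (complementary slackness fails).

Gradient of f: grad f(x) = Q x + c = (-3, -3)
Constraint values g_i(x) = a_i^T x - b_i:
  g_1((3, 3)) = 0
  g_2((3, 3)) = 0
Stationarity residual: grad f(x) + sum_i lambda_i a_i = (0, 0)
  -> stationarity OK
Primal feasibility (all g_i <= 0): OK
Dual feasibility (all lambda_i >= 0): FAILS
Complementary slackness (lambda_i * g_i(x) = 0 for all i): OK

Verdict: the first failing condition is dual_feasibility -> dual.

dual


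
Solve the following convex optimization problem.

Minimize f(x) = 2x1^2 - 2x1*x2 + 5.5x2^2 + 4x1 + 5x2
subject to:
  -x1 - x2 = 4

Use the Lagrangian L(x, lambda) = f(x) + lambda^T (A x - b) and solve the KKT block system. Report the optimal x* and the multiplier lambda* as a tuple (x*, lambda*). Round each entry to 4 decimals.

Form the Lagrangian:
  L(x, lambda) = (1/2) x^T Q x + c^T x + lambda^T (A x - b)
Stationarity (grad_x L = 0): Q x + c + A^T lambda = 0.
Primal feasibility: A x = b.

This gives the KKT block system:
  [ Q   A^T ] [ x     ]   [-c ]
  [ A    0  ] [ lambda ] = [ b ]

Solving the linear system:
  x*      = (-2.6842, -1.3158)
  lambda* = (-4.1053)
  f(x*)   = -0.4474

x* = (-2.6842, -1.3158), lambda* = (-4.1053)


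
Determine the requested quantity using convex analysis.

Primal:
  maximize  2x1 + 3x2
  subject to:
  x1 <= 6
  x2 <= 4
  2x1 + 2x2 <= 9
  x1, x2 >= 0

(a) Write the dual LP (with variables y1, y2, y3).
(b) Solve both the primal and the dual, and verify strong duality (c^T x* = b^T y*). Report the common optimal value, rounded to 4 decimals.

The standard primal-dual pair for 'max c^T x s.t. A x <= b, x >= 0' is:
  Dual:  min b^T y  s.t.  A^T y >= c,  y >= 0.

So the dual LP is:
  minimize  6y1 + 4y2 + 9y3
  subject to:
    y1 + 2y3 >= 2
    y2 + 2y3 >= 3
    y1, y2, y3 >= 0

Solving the primal: x* = (0.5, 4).
  primal value c^T x* = 13.
Solving the dual: y* = (0, 1, 1).
  dual value b^T y* = 13.
Strong duality: c^T x* = b^T y*. Confirmed.

13


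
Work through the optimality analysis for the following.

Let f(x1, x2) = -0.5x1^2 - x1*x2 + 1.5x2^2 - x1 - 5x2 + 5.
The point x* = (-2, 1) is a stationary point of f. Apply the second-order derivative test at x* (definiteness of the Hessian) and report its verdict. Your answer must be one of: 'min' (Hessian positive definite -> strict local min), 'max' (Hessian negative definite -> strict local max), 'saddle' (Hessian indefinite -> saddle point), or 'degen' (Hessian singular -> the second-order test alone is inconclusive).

Compute the Hessian H = grad^2 f:
  H = [[-1, -1], [-1, 3]]
Verify stationarity: grad f(x*) = H x* + g = (0, 0).
Eigenvalues of H: -1.2361, 3.2361.
Eigenvalues have mixed signs, so H is indefinite -> x* is a saddle point.

saddle


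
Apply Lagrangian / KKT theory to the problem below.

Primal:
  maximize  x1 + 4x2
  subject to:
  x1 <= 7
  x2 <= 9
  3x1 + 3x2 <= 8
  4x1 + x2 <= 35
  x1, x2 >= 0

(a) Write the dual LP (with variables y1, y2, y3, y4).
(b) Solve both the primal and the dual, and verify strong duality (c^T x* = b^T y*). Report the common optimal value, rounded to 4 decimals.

The standard primal-dual pair for 'max c^T x s.t. A x <= b, x >= 0' is:
  Dual:  min b^T y  s.t.  A^T y >= c,  y >= 0.

So the dual LP is:
  minimize  7y1 + 9y2 + 8y3 + 35y4
  subject to:
    y1 + 3y3 + 4y4 >= 1
    y2 + 3y3 + y4 >= 4
    y1, y2, y3, y4 >= 0

Solving the primal: x* = (0, 2.6667).
  primal value c^T x* = 10.6667.
Solving the dual: y* = (0, 0, 1.3333, 0).
  dual value b^T y* = 10.6667.
Strong duality: c^T x* = b^T y*. Confirmed.

10.6667


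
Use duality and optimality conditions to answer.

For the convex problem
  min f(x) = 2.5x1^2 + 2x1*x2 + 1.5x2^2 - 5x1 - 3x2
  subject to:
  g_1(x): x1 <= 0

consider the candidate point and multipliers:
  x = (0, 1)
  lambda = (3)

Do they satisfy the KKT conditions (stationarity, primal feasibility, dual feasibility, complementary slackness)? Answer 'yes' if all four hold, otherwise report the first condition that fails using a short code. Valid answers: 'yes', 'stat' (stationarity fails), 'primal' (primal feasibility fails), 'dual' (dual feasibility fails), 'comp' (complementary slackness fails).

Gradient of f: grad f(x) = Q x + c = (-3, 0)
Constraint values g_i(x) = a_i^T x - b_i:
  g_1((0, 1)) = 0
Stationarity residual: grad f(x) + sum_i lambda_i a_i = (0, 0)
  -> stationarity OK
Primal feasibility (all g_i <= 0): OK
Dual feasibility (all lambda_i >= 0): OK
Complementary slackness (lambda_i * g_i(x) = 0 for all i): OK

Verdict: yes, KKT holds.

yes


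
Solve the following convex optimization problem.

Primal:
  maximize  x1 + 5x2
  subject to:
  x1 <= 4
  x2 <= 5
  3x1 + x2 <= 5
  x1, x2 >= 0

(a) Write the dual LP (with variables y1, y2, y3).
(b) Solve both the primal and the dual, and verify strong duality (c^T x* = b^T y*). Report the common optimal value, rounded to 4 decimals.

The standard primal-dual pair for 'max c^T x s.t. A x <= b, x >= 0' is:
  Dual:  min b^T y  s.t.  A^T y >= c,  y >= 0.

So the dual LP is:
  minimize  4y1 + 5y2 + 5y3
  subject to:
    y1 + 3y3 >= 1
    y2 + y3 >= 5
    y1, y2, y3 >= 0

Solving the primal: x* = (0, 5).
  primal value c^T x* = 25.
Solving the dual: y* = (0, 4.6667, 0.3333).
  dual value b^T y* = 25.
Strong duality: c^T x* = b^T y*. Confirmed.

25


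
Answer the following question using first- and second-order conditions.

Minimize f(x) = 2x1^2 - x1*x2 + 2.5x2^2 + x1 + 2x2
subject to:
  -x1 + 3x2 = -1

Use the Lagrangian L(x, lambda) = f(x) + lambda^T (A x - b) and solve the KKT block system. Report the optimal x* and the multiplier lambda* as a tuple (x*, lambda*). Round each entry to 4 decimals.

Form the Lagrangian:
  L(x, lambda) = (1/2) x^T Q x + c^T x + lambda^T (A x - b)
Stationarity (grad_x L = 0): Q x + c + A^T lambda = 0.
Primal feasibility: A x = b.

This gives the KKT block system:
  [ Q   A^T ] [ x     ]   [-c ]
  [ A    0  ] [ lambda ] = [ b ]

Solving the linear system:
  x*      = (-0.3714, -0.4571)
  lambda* = (-0.0286)
  f(x*)   = -0.6571

x* = (-0.3714, -0.4571), lambda* = (-0.0286)


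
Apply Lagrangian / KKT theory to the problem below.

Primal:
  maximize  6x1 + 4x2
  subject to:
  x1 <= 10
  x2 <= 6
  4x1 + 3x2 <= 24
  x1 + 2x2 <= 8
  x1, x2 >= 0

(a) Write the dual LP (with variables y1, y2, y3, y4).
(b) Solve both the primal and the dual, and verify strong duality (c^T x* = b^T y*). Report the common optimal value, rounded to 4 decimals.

The standard primal-dual pair for 'max c^T x s.t. A x <= b, x >= 0' is:
  Dual:  min b^T y  s.t.  A^T y >= c,  y >= 0.

So the dual LP is:
  minimize  10y1 + 6y2 + 24y3 + 8y4
  subject to:
    y1 + 4y3 + y4 >= 6
    y2 + 3y3 + 2y4 >= 4
    y1, y2, y3, y4 >= 0

Solving the primal: x* = (6, 0).
  primal value c^T x* = 36.
Solving the dual: y* = (0, 0, 1.5, 0).
  dual value b^T y* = 36.
Strong duality: c^T x* = b^T y*. Confirmed.

36


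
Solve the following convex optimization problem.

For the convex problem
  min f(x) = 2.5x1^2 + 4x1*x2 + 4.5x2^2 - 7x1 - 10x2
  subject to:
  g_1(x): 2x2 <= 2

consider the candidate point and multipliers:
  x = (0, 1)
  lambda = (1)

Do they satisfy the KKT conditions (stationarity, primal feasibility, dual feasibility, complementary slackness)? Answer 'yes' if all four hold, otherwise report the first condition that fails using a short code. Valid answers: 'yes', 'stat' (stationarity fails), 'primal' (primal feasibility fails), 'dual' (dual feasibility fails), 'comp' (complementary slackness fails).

Gradient of f: grad f(x) = Q x + c = (-3, -1)
Constraint values g_i(x) = a_i^T x - b_i:
  g_1((0, 1)) = 0
Stationarity residual: grad f(x) + sum_i lambda_i a_i = (-3, 1)
  -> stationarity FAILS
Primal feasibility (all g_i <= 0): OK
Dual feasibility (all lambda_i >= 0): OK
Complementary slackness (lambda_i * g_i(x) = 0 for all i): OK

Verdict: the first failing condition is stationarity -> stat.

stat


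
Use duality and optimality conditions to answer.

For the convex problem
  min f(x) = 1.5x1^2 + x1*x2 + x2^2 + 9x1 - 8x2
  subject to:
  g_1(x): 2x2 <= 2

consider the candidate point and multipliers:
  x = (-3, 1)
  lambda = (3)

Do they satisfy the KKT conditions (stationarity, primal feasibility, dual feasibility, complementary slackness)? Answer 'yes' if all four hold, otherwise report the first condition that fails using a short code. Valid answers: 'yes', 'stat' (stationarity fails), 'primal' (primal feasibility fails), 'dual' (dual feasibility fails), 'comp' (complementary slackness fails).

Gradient of f: grad f(x) = Q x + c = (1, -9)
Constraint values g_i(x) = a_i^T x - b_i:
  g_1((-3, 1)) = 0
Stationarity residual: grad f(x) + sum_i lambda_i a_i = (1, -3)
  -> stationarity FAILS
Primal feasibility (all g_i <= 0): OK
Dual feasibility (all lambda_i >= 0): OK
Complementary slackness (lambda_i * g_i(x) = 0 for all i): OK

Verdict: the first failing condition is stationarity -> stat.

stat


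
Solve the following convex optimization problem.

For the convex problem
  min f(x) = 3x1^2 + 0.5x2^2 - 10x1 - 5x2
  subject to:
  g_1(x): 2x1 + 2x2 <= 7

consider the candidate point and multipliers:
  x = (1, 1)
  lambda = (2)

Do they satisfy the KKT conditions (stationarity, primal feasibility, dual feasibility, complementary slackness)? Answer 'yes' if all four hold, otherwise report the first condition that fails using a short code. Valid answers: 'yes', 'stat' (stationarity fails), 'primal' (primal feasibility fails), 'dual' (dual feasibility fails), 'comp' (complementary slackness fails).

Gradient of f: grad f(x) = Q x + c = (-4, -4)
Constraint values g_i(x) = a_i^T x - b_i:
  g_1((1, 1)) = -3
Stationarity residual: grad f(x) + sum_i lambda_i a_i = (0, 0)
  -> stationarity OK
Primal feasibility (all g_i <= 0): OK
Dual feasibility (all lambda_i >= 0): OK
Complementary slackness (lambda_i * g_i(x) = 0 for all i): FAILS

Verdict: the first failing condition is complementary_slackness -> comp.

comp


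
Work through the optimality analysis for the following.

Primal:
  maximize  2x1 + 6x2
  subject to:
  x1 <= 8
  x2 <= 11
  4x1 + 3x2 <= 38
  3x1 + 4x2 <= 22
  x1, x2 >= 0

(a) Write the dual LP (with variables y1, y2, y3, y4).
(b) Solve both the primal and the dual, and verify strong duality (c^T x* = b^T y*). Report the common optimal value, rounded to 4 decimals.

The standard primal-dual pair for 'max c^T x s.t. A x <= b, x >= 0' is:
  Dual:  min b^T y  s.t.  A^T y >= c,  y >= 0.

So the dual LP is:
  minimize  8y1 + 11y2 + 38y3 + 22y4
  subject to:
    y1 + 4y3 + 3y4 >= 2
    y2 + 3y3 + 4y4 >= 6
    y1, y2, y3, y4 >= 0

Solving the primal: x* = (0, 5.5).
  primal value c^T x* = 33.
Solving the dual: y* = (0, 0, 0, 1.5).
  dual value b^T y* = 33.
Strong duality: c^T x* = b^T y*. Confirmed.

33


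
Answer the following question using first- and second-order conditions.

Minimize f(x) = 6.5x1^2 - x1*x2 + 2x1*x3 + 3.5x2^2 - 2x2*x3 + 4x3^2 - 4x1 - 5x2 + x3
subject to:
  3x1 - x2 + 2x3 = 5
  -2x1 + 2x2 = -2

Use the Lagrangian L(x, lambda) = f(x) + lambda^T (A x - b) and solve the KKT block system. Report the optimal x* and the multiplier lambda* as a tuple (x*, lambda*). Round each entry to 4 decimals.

Form the Lagrangian:
  L(x, lambda) = (1/2) x^T Q x + c^T x + lambda^T (A x - b)
Stationarity (grad_x L = 0): Q x + c + A^T lambda = 0.
Primal feasibility: A x = b.

This gives the KKT block system:
  [ Q   A^T ] [ x     ]   [-c ]
  [ A    0  ] [ lambda ] = [ b ]

Solving the linear system:
  x*      = (1.3077, 0.3077, 0.6923)
  lambda* = (-4.2692, 0.6346)
  f(x*)   = 8.2692

x* = (1.3077, 0.3077, 0.6923), lambda* = (-4.2692, 0.6346)


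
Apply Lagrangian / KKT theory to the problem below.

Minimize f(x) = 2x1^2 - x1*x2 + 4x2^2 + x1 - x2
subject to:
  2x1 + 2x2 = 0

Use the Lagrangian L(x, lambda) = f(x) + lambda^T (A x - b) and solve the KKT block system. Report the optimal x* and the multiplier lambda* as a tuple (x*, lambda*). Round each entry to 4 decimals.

Form the Lagrangian:
  L(x, lambda) = (1/2) x^T Q x + c^T x + lambda^T (A x - b)
Stationarity (grad_x L = 0): Q x + c + A^T lambda = 0.
Primal feasibility: A x = b.

This gives the KKT block system:
  [ Q   A^T ] [ x     ]   [-c ]
  [ A    0  ] [ lambda ] = [ b ]

Solving the linear system:
  x*      = (-0.1429, 0.1429)
  lambda* = (-0.1429)
  f(x*)   = -0.1429

x* = (-0.1429, 0.1429), lambda* = (-0.1429)


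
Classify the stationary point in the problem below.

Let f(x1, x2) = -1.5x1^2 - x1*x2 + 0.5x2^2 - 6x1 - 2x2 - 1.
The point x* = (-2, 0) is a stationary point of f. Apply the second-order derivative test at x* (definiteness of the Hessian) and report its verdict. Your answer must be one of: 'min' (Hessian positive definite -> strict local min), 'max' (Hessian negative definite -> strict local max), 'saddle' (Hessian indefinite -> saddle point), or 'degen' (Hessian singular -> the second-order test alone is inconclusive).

Compute the Hessian H = grad^2 f:
  H = [[-3, -1], [-1, 1]]
Verify stationarity: grad f(x*) = H x* + g = (0, 0).
Eigenvalues of H: -3.2361, 1.2361.
Eigenvalues have mixed signs, so H is indefinite -> x* is a saddle point.

saddle


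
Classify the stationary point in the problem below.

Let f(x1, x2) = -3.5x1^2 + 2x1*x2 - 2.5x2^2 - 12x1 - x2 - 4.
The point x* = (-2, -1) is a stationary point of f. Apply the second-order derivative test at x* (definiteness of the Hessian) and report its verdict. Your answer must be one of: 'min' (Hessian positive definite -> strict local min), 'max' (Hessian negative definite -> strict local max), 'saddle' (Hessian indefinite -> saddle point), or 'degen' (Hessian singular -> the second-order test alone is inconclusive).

Compute the Hessian H = grad^2 f:
  H = [[-7, 2], [2, -5]]
Verify stationarity: grad f(x*) = H x* + g = (0, 0).
Eigenvalues of H: -8.2361, -3.7639.
Both eigenvalues < 0, so H is negative definite -> x* is a strict local max.

max


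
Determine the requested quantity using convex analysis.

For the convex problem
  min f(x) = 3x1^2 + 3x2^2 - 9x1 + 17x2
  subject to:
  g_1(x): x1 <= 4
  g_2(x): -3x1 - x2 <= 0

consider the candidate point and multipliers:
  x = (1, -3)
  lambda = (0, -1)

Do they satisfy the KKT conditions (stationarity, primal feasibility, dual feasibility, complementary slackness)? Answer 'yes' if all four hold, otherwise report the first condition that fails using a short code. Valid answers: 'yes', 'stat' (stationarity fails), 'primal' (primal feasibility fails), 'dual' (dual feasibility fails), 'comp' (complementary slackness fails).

Gradient of f: grad f(x) = Q x + c = (-3, -1)
Constraint values g_i(x) = a_i^T x - b_i:
  g_1((1, -3)) = -3
  g_2((1, -3)) = 0
Stationarity residual: grad f(x) + sum_i lambda_i a_i = (0, 0)
  -> stationarity OK
Primal feasibility (all g_i <= 0): OK
Dual feasibility (all lambda_i >= 0): FAILS
Complementary slackness (lambda_i * g_i(x) = 0 for all i): OK

Verdict: the first failing condition is dual_feasibility -> dual.

dual


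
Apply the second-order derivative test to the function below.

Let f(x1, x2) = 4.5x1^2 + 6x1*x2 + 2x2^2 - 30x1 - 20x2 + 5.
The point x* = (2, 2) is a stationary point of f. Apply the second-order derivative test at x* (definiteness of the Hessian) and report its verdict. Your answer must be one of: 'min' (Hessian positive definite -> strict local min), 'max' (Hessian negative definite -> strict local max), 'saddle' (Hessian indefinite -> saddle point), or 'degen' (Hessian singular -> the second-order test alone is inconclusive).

Compute the Hessian H = grad^2 f:
  H = [[9, 6], [6, 4]]
Verify stationarity: grad f(x*) = H x* + g = (0, 0).
Eigenvalues of H: 0, 13.
H has a zero eigenvalue (singular; positive semidefinite but not definite), so H is neither positive definite, negative definite, nor indefinite. The second-order test alone is inconclusive -> degen.
(Indeed, f is constant along the null direction of H through x*, so x* is not a strict local extremum.)

degen


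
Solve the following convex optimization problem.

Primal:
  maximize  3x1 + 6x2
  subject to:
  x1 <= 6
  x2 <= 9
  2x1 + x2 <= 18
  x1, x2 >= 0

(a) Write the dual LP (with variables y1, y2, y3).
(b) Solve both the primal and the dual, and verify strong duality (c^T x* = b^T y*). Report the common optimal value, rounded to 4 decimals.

The standard primal-dual pair for 'max c^T x s.t. A x <= b, x >= 0' is:
  Dual:  min b^T y  s.t.  A^T y >= c,  y >= 0.

So the dual LP is:
  minimize  6y1 + 9y2 + 18y3
  subject to:
    y1 + 2y3 >= 3
    y2 + y3 >= 6
    y1, y2, y3 >= 0

Solving the primal: x* = (4.5, 9).
  primal value c^T x* = 67.5.
Solving the dual: y* = (0, 4.5, 1.5).
  dual value b^T y* = 67.5.
Strong duality: c^T x* = b^T y*. Confirmed.

67.5


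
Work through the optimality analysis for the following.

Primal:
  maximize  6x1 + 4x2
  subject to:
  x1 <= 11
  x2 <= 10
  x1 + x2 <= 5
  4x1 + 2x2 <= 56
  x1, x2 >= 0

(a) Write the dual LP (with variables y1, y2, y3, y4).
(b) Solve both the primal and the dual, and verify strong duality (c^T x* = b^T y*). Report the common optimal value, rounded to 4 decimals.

The standard primal-dual pair for 'max c^T x s.t. A x <= b, x >= 0' is:
  Dual:  min b^T y  s.t.  A^T y >= c,  y >= 0.

So the dual LP is:
  minimize  11y1 + 10y2 + 5y3 + 56y4
  subject to:
    y1 + y3 + 4y4 >= 6
    y2 + y3 + 2y4 >= 4
    y1, y2, y3, y4 >= 0

Solving the primal: x* = (5, 0).
  primal value c^T x* = 30.
Solving the dual: y* = (0, 0, 6, 0).
  dual value b^T y* = 30.
Strong duality: c^T x* = b^T y*. Confirmed.

30


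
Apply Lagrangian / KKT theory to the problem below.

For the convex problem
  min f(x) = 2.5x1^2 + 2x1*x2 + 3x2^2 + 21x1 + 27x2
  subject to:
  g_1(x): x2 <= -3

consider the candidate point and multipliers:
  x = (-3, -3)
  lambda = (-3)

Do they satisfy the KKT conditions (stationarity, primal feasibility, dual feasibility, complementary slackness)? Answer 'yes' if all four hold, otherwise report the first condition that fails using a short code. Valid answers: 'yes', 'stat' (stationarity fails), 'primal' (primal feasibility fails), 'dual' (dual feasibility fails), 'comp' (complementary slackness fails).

Gradient of f: grad f(x) = Q x + c = (0, 3)
Constraint values g_i(x) = a_i^T x - b_i:
  g_1((-3, -3)) = 0
Stationarity residual: grad f(x) + sum_i lambda_i a_i = (0, 0)
  -> stationarity OK
Primal feasibility (all g_i <= 0): OK
Dual feasibility (all lambda_i >= 0): FAILS
Complementary slackness (lambda_i * g_i(x) = 0 for all i): OK

Verdict: the first failing condition is dual_feasibility -> dual.

dual


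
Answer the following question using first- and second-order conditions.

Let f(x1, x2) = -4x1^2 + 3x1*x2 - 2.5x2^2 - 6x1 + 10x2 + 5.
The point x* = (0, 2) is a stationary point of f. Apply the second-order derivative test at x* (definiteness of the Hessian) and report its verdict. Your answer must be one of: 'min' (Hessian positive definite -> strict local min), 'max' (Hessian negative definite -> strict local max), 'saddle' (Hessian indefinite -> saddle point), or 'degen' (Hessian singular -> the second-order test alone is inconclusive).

Compute the Hessian H = grad^2 f:
  H = [[-8, 3], [3, -5]]
Verify stationarity: grad f(x*) = H x* + g = (0, 0).
Eigenvalues of H: -9.8541, -3.1459.
Both eigenvalues < 0, so H is negative definite -> x* is a strict local max.

max


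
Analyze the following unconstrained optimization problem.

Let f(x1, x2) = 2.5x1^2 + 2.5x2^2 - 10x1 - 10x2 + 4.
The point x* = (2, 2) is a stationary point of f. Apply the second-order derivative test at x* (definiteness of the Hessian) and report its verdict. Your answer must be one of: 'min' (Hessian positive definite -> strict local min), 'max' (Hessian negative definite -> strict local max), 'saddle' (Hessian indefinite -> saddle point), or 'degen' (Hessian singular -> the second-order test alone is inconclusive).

Compute the Hessian H = grad^2 f:
  H = [[5, 0], [0, 5]]
Verify stationarity: grad f(x*) = H x* + g = (0, 0).
Eigenvalues of H: 5, 5.
Both eigenvalues > 0, so H is positive definite -> x* is a strict local min.

min


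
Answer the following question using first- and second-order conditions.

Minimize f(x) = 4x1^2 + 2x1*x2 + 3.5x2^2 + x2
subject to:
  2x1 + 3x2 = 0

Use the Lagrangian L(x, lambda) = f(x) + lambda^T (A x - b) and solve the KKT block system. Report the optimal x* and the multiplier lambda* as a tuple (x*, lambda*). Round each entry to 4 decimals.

Form the Lagrangian:
  L(x, lambda) = (1/2) x^T Q x + c^T x + lambda^T (A x - b)
Stationarity (grad_x L = 0): Q x + c + A^T lambda = 0.
Primal feasibility: A x = b.

This gives the KKT block system:
  [ Q   A^T ] [ x     ]   [-c ]
  [ A    0  ] [ lambda ] = [ b ]

Solving the linear system:
  x*      = (0.0789, -0.0526)
  lambda* = (-0.2632)
  f(x*)   = -0.0263

x* = (0.0789, -0.0526), lambda* = (-0.2632)


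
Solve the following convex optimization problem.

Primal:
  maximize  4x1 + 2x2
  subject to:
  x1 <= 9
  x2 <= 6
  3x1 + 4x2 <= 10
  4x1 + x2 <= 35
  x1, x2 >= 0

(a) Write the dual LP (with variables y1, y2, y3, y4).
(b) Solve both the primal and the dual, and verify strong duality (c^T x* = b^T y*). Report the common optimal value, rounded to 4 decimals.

The standard primal-dual pair for 'max c^T x s.t. A x <= b, x >= 0' is:
  Dual:  min b^T y  s.t.  A^T y >= c,  y >= 0.

So the dual LP is:
  minimize  9y1 + 6y2 + 10y3 + 35y4
  subject to:
    y1 + 3y3 + 4y4 >= 4
    y2 + 4y3 + y4 >= 2
    y1, y2, y3, y4 >= 0

Solving the primal: x* = (3.3333, 0).
  primal value c^T x* = 13.3333.
Solving the dual: y* = (0, 0, 1.3333, 0).
  dual value b^T y* = 13.3333.
Strong duality: c^T x* = b^T y*. Confirmed.

13.3333


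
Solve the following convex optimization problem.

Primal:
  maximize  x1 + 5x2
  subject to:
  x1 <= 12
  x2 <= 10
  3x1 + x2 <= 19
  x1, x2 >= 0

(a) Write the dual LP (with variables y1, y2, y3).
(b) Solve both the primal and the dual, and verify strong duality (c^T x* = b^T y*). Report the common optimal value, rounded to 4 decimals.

The standard primal-dual pair for 'max c^T x s.t. A x <= b, x >= 0' is:
  Dual:  min b^T y  s.t.  A^T y >= c,  y >= 0.

So the dual LP is:
  minimize  12y1 + 10y2 + 19y3
  subject to:
    y1 + 3y3 >= 1
    y2 + y3 >= 5
    y1, y2, y3 >= 0

Solving the primal: x* = (3, 10).
  primal value c^T x* = 53.
Solving the dual: y* = (0, 4.6667, 0.3333).
  dual value b^T y* = 53.
Strong duality: c^T x* = b^T y*. Confirmed.

53


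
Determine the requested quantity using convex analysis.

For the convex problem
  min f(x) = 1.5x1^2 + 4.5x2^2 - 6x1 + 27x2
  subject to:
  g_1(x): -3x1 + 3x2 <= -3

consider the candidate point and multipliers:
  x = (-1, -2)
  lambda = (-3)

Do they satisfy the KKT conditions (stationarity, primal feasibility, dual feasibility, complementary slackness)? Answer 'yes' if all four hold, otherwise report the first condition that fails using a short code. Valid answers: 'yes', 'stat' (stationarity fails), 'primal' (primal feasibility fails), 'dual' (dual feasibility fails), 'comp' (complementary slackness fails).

Gradient of f: grad f(x) = Q x + c = (-9, 9)
Constraint values g_i(x) = a_i^T x - b_i:
  g_1((-1, -2)) = 0
Stationarity residual: grad f(x) + sum_i lambda_i a_i = (0, 0)
  -> stationarity OK
Primal feasibility (all g_i <= 0): OK
Dual feasibility (all lambda_i >= 0): FAILS
Complementary slackness (lambda_i * g_i(x) = 0 for all i): OK

Verdict: the first failing condition is dual_feasibility -> dual.

dual


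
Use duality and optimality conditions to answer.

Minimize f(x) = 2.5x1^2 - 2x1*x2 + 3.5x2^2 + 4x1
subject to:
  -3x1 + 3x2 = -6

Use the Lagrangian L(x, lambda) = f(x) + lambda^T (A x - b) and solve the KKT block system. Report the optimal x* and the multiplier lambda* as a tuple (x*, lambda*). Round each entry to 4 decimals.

Form the Lagrangian:
  L(x, lambda) = (1/2) x^T Q x + c^T x + lambda^T (A x - b)
Stationarity (grad_x L = 0): Q x + c + A^T lambda = 0.
Primal feasibility: A x = b.

This gives the KKT block system:
  [ Q   A^T ] [ x     ]   [-c ]
  [ A    0  ] [ lambda ] = [ b ]

Solving the linear system:
  x*      = (0.75, -1.25)
  lambda* = (3.4167)
  f(x*)   = 11.75

x* = (0.75, -1.25), lambda* = (3.4167)


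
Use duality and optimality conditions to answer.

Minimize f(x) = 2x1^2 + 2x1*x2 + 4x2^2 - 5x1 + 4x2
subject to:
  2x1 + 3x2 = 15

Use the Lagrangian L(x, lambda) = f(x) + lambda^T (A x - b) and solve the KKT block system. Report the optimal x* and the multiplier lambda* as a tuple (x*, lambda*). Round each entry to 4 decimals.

Form the Lagrangian:
  L(x, lambda) = (1/2) x^T Q x + c^T x + lambda^T (A x - b)
Stationarity (grad_x L = 0): Q x + c + A^T lambda = 0.
Primal feasibility: A x = b.

This gives the KKT block system:
  [ Q   A^T ] [ x     ]   [-c ]
  [ A    0  ] [ lambda ] = [ b ]

Solving the linear system:
  x*      = (4.9773, 1.6818)
  lambda* = (-9.1364)
  f(x*)   = 59.4432

x* = (4.9773, 1.6818), lambda* = (-9.1364)


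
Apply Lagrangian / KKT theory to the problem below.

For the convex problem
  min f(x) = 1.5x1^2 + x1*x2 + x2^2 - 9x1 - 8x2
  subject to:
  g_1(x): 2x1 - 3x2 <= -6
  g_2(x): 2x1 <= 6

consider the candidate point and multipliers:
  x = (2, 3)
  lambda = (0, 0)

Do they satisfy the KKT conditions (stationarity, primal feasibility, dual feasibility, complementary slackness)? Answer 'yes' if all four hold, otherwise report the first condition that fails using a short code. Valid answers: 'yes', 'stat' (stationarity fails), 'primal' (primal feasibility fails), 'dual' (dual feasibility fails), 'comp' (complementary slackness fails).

Gradient of f: grad f(x) = Q x + c = (0, 0)
Constraint values g_i(x) = a_i^T x - b_i:
  g_1((2, 3)) = 1
  g_2((2, 3)) = -2
Stationarity residual: grad f(x) + sum_i lambda_i a_i = (0, 0)
  -> stationarity OK
Primal feasibility (all g_i <= 0): FAILS
Dual feasibility (all lambda_i >= 0): OK
Complementary slackness (lambda_i * g_i(x) = 0 for all i): OK

Verdict: the first failing condition is primal_feasibility -> primal.

primal


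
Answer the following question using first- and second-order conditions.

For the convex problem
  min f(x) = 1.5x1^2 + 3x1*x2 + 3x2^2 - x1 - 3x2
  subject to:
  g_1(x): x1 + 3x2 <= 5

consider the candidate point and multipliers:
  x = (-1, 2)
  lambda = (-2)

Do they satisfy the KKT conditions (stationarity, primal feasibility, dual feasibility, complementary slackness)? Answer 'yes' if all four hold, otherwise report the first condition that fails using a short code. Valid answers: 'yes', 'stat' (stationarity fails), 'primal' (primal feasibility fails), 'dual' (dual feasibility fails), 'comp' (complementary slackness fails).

Gradient of f: grad f(x) = Q x + c = (2, 6)
Constraint values g_i(x) = a_i^T x - b_i:
  g_1((-1, 2)) = 0
Stationarity residual: grad f(x) + sum_i lambda_i a_i = (0, 0)
  -> stationarity OK
Primal feasibility (all g_i <= 0): OK
Dual feasibility (all lambda_i >= 0): FAILS
Complementary slackness (lambda_i * g_i(x) = 0 for all i): OK

Verdict: the first failing condition is dual_feasibility -> dual.

dual


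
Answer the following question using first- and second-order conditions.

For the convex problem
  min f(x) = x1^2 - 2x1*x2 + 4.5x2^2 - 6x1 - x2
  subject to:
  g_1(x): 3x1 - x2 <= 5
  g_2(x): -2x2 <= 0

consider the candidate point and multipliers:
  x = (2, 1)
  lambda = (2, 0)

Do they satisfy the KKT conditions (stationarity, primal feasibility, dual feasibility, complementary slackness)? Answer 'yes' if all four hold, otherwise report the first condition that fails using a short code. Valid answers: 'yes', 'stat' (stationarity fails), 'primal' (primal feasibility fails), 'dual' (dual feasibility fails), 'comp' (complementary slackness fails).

Gradient of f: grad f(x) = Q x + c = (-4, 4)
Constraint values g_i(x) = a_i^T x - b_i:
  g_1((2, 1)) = 0
  g_2((2, 1)) = -2
Stationarity residual: grad f(x) + sum_i lambda_i a_i = (2, 2)
  -> stationarity FAILS
Primal feasibility (all g_i <= 0): OK
Dual feasibility (all lambda_i >= 0): OK
Complementary slackness (lambda_i * g_i(x) = 0 for all i): OK

Verdict: the first failing condition is stationarity -> stat.

stat


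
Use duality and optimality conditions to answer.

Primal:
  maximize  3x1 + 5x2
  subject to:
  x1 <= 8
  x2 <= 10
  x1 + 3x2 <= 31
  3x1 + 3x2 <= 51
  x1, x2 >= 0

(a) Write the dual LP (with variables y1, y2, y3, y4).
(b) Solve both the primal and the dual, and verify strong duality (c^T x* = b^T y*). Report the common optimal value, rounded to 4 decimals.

The standard primal-dual pair for 'max c^T x s.t. A x <= b, x >= 0' is:
  Dual:  min b^T y  s.t.  A^T y >= c,  y >= 0.

So the dual LP is:
  minimize  8y1 + 10y2 + 31y3 + 51y4
  subject to:
    y1 + y3 + 3y4 >= 3
    y2 + 3y3 + 3y4 >= 5
    y1, y2, y3, y4 >= 0

Solving the primal: x* = (8, 7.6667).
  primal value c^T x* = 62.3333.
Solving the dual: y* = (1.3333, 0, 1.6667, 0).
  dual value b^T y* = 62.3333.
Strong duality: c^T x* = b^T y*. Confirmed.

62.3333


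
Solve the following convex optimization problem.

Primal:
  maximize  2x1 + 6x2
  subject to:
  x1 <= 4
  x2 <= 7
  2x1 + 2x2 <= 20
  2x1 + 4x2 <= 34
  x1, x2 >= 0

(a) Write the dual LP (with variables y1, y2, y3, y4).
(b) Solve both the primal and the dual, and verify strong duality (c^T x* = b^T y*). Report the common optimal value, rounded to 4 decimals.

The standard primal-dual pair for 'max c^T x s.t. A x <= b, x >= 0' is:
  Dual:  min b^T y  s.t.  A^T y >= c,  y >= 0.

So the dual LP is:
  minimize  4y1 + 7y2 + 20y3 + 34y4
  subject to:
    y1 + 2y3 + 2y4 >= 2
    y2 + 2y3 + 4y4 >= 6
    y1, y2, y3, y4 >= 0

Solving the primal: x* = (3, 7).
  primal value c^T x* = 48.
Solving the dual: y* = (0, 2, 0, 1).
  dual value b^T y* = 48.
Strong duality: c^T x* = b^T y*. Confirmed.

48


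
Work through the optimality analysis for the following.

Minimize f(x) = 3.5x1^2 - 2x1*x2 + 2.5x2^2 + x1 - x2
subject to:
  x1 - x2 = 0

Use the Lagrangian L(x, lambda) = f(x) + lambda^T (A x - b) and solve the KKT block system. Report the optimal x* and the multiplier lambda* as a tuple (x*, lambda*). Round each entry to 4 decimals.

Form the Lagrangian:
  L(x, lambda) = (1/2) x^T Q x + c^T x + lambda^T (A x - b)
Stationarity (grad_x L = 0): Q x + c + A^T lambda = 0.
Primal feasibility: A x = b.

This gives the KKT block system:
  [ Q   A^T ] [ x     ]   [-c ]
  [ A    0  ] [ lambda ] = [ b ]

Solving the linear system:
  x*      = (0, 0)
  lambda* = (-1)
  f(x*)   = 0

x* = (0, 0), lambda* = (-1)


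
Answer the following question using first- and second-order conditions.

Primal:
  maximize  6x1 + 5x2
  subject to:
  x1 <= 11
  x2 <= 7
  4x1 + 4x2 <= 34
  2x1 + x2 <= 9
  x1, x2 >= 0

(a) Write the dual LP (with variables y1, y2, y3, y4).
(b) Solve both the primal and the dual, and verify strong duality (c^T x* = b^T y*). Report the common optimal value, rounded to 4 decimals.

The standard primal-dual pair for 'max c^T x s.t. A x <= b, x >= 0' is:
  Dual:  min b^T y  s.t.  A^T y >= c,  y >= 0.

So the dual LP is:
  minimize  11y1 + 7y2 + 34y3 + 9y4
  subject to:
    y1 + 4y3 + 2y4 >= 6
    y2 + 4y3 + y4 >= 5
    y1, y2, y3, y4 >= 0

Solving the primal: x* = (1, 7).
  primal value c^T x* = 41.
Solving the dual: y* = (0, 2, 0, 3).
  dual value b^T y* = 41.
Strong duality: c^T x* = b^T y*. Confirmed.

41


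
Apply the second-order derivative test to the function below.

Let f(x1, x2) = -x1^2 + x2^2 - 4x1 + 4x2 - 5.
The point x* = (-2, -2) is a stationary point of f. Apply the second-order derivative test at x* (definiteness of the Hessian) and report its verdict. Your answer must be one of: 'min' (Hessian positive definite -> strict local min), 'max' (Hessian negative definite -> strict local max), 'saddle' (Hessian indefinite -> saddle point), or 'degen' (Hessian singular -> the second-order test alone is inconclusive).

Compute the Hessian H = grad^2 f:
  H = [[-2, 0], [0, 2]]
Verify stationarity: grad f(x*) = H x* + g = (0, 0).
Eigenvalues of H: -2, 2.
Eigenvalues have mixed signs, so H is indefinite -> x* is a saddle point.

saddle


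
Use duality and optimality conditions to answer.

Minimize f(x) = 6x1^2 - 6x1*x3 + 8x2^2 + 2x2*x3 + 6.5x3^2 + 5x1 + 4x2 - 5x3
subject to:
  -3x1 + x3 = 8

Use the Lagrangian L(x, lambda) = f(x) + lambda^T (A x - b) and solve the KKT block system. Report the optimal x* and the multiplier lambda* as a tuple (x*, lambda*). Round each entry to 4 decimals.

Form the Lagrangian:
  L(x, lambda) = (1/2) x^T Q x + c^T x + lambda^T (A x - b)
Stationarity (grad_x L = 0): Q x + c + A^T lambda = 0.
Primal feasibility: A x = b.

This gives the KKT block system:
  [ Q   A^T ] [ x     ]   [-c ]
  [ A    0  ] [ lambda ] = [ b ]

Solving the linear system:
  x*      = (-2.7163, -0.2314, -0.1488)
  lambda* = (-8.9008)
  f(x*)   = 28.7218

x* = (-2.7163, -0.2314, -0.1488), lambda* = (-8.9008)


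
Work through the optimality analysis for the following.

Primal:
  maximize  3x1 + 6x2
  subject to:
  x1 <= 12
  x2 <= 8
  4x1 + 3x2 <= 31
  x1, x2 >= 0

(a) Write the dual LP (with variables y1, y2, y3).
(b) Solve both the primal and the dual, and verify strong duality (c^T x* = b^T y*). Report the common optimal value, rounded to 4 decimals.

The standard primal-dual pair for 'max c^T x s.t. A x <= b, x >= 0' is:
  Dual:  min b^T y  s.t.  A^T y >= c,  y >= 0.

So the dual LP is:
  minimize  12y1 + 8y2 + 31y3
  subject to:
    y1 + 4y3 >= 3
    y2 + 3y3 >= 6
    y1, y2, y3 >= 0

Solving the primal: x* = (1.75, 8).
  primal value c^T x* = 53.25.
Solving the dual: y* = (0, 3.75, 0.75).
  dual value b^T y* = 53.25.
Strong duality: c^T x* = b^T y*. Confirmed.

53.25


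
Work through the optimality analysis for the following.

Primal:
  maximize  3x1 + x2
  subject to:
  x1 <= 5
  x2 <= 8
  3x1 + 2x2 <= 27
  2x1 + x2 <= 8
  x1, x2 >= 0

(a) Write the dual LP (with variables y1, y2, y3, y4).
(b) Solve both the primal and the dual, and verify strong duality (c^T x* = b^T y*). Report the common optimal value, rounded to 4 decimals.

The standard primal-dual pair for 'max c^T x s.t. A x <= b, x >= 0' is:
  Dual:  min b^T y  s.t.  A^T y >= c,  y >= 0.

So the dual LP is:
  minimize  5y1 + 8y2 + 27y3 + 8y4
  subject to:
    y1 + 3y3 + 2y4 >= 3
    y2 + 2y3 + y4 >= 1
    y1, y2, y3, y4 >= 0

Solving the primal: x* = (4, 0).
  primal value c^T x* = 12.
Solving the dual: y* = (0, 0, 0, 1.5).
  dual value b^T y* = 12.
Strong duality: c^T x* = b^T y*. Confirmed.

12


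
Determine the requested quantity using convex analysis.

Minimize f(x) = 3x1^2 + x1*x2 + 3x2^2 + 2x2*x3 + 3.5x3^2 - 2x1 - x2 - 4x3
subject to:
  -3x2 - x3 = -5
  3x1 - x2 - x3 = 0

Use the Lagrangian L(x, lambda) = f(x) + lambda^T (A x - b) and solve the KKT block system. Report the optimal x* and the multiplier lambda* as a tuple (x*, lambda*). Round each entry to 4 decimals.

Form the Lagrangian:
  L(x, lambda) = (1/2) x^T Q x + c^T x + lambda^T (A x - b)
Stationarity (grad_x L = 0): Q x + c + A^T lambda = 0.
Primal feasibility: A x = b.

This gives the KKT block system:
  [ Q   A^T ] [ x     ]   [-c ]
  [ A    0  ] [ lambda ] = [ b ]

Solving the linear system:
  x*      = (0.6648, 1.5029, 0.4914)
  lambda* = (3.6095, -1.1638)
  f(x*)   = 6.6248

x* = (0.6648, 1.5029, 0.4914), lambda* = (3.6095, -1.1638)


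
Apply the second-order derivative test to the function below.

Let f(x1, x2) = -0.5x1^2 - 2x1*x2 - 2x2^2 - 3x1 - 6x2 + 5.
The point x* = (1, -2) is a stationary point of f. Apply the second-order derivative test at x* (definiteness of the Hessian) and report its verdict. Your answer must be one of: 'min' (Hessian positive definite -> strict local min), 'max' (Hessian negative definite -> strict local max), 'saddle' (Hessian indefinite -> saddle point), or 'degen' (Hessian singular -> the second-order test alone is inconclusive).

Compute the Hessian H = grad^2 f:
  H = [[-1, -2], [-2, -4]]
Verify stationarity: grad f(x*) = H x* + g = (0, 0).
Eigenvalues of H: -5, 0.
H has a zero eigenvalue (singular; negative semidefinite but not definite), so H is neither positive definite, negative definite, nor indefinite. The second-order test alone is inconclusive -> degen.
(Indeed, f is constant along the null direction of H through x*, so x* is not a strict local extremum.)

degen


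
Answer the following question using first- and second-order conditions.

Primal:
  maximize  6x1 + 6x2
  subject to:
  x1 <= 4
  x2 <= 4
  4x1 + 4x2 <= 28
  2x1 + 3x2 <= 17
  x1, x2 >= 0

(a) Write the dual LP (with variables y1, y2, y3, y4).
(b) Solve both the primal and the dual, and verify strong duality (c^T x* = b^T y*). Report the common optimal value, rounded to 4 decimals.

The standard primal-dual pair for 'max c^T x s.t. A x <= b, x >= 0' is:
  Dual:  min b^T y  s.t.  A^T y >= c,  y >= 0.

So the dual LP is:
  minimize  4y1 + 4y2 + 28y3 + 17y4
  subject to:
    y1 + 4y3 + 2y4 >= 6
    y2 + 4y3 + 3y4 >= 6
    y1, y2, y3, y4 >= 0

Solving the primal: x* = (4, 3).
  primal value c^T x* = 42.
Solving the dual: y* = (0, 0, 1.5, 0).
  dual value b^T y* = 42.
Strong duality: c^T x* = b^T y*. Confirmed.

42


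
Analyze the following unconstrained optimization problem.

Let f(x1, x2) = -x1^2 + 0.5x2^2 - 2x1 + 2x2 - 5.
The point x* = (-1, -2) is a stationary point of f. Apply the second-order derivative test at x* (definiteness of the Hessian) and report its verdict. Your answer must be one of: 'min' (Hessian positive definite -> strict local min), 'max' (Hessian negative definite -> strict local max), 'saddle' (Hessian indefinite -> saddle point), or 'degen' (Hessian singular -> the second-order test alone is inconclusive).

Compute the Hessian H = grad^2 f:
  H = [[-2, 0], [0, 1]]
Verify stationarity: grad f(x*) = H x* + g = (0, 0).
Eigenvalues of H: -2, 1.
Eigenvalues have mixed signs, so H is indefinite -> x* is a saddle point.

saddle


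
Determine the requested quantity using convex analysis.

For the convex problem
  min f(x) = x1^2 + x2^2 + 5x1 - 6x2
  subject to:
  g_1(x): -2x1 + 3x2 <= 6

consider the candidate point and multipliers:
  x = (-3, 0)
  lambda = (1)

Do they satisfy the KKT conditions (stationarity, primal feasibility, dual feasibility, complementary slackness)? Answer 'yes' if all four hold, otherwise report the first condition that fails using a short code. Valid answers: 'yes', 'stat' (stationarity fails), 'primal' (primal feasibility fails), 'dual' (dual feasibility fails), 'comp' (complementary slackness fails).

Gradient of f: grad f(x) = Q x + c = (-1, -6)
Constraint values g_i(x) = a_i^T x - b_i:
  g_1((-3, 0)) = 0
Stationarity residual: grad f(x) + sum_i lambda_i a_i = (-3, -3)
  -> stationarity FAILS
Primal feasibility (all g_i <= 0): OK
Dual feasibility (all lambda_i >= 0): OK
Complementary slackness (lambda_i * g_i(x) = 0 for all i): OK

Verdict: the first failing condition is stationarity -> stat.

stat


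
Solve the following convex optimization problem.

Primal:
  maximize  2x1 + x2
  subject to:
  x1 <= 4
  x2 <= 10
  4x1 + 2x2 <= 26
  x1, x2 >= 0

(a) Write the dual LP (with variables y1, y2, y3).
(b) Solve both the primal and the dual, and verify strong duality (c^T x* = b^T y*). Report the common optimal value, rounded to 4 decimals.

The standard primal-dual pair for 'max c^T x s.t. A x <= b, x >= 0' is:
  Dual:  min b^T y  s.t.  A^T y >= c,  y >= 0.

So the dual LP is:
  minimize  4y1 + 10y2 + 26y3
  subject to:
    y1 + 4y3 >= 2
    y2 + 2y3 >= 1
    y1, y2, y3 >= 0

Solving the primal: x* = (1.5, 10).
  primal value c^T x* = 13.
Solving the dual: y* = (0, 0, 0.5).
  dual value b^T y* = 13.
Strong duality: c^T x* = b^T y*. Confirmed.

13
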